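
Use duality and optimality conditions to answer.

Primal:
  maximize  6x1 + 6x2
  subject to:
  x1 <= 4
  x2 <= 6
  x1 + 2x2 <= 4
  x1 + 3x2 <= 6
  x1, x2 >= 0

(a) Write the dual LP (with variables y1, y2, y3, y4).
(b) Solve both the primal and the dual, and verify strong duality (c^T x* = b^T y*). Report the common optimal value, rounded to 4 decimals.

The standard primal-dual pair for 'max c^T x s.t. A x <= b, x >= 0' is:
  Dual:  min b^T y  s.t.  A^T y >= c,  y >= 0.

So the dual LP is:
  minimize  4y1 + 6y2 + 4y3 + 6y4
  subject to:
    y1 + y3 + y4 >= 6
    y2 + 2y3 + 3y4 >= 6
    y1, y2, y3, y4 >= 0

Solving the primal: x* = (4, 0).
  primal value c^T x* = 24.
Solving the dual: y* = (3, 0, 3, 0).
  dual value b^T y* = 24.
Strong duality: c^T x* = b^T y*. Confirmed.

24


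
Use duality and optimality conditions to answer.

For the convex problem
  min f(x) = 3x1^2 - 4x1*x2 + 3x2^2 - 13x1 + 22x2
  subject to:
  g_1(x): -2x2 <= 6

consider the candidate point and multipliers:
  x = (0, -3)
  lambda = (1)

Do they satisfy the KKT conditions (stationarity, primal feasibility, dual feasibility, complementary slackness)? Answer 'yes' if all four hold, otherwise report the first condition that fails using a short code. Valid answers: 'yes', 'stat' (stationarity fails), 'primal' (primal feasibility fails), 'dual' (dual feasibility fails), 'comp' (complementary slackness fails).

Gradient of f: grad f(x) = Q x + c = (-1, 4)
Constraint values g_i(x) = a_i^T x - b_i:
  g_1((0, -3)) = 0
Stationarity residual: grad f(x) + sum_i lambda_i a_i = (-1, 2)
  -> stationarity FAILS
Primal feasibility (all g_i <= 0): OK
Dual feasibility (all lambda_i >= 0): OK
Complementary slackness (lambda_i * g_i(x) = 0 for all i): OK

Verdict: the first failing condition is stationarity -> stat.

stat


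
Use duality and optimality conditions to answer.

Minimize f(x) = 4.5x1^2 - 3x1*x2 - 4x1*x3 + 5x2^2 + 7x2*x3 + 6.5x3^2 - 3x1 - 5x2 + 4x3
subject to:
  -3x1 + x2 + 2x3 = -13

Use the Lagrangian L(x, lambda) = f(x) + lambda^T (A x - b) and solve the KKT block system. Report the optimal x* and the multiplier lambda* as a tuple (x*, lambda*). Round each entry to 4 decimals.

Form the Lagrangian:
  L(x, lambda) = (1/2) x^T Q x + c^T x + lambda^T (A x - b)
Stationarity (grad_x L = 0): Q x + c + A^T lambda = 0.
Primal feasibility: A x = b.

This gives the KKT block system:
  [ Q   A^T ] [ x     ]   [-c ]
  [ A    0  ] [ lambda ] = [ b ]

Solving the linear system:
  x*      = (3.7409, 1.7896, -1.7835)
  lambda* = (10.811)
  f(x*)   = 56.6189

x* = (3.7409, 1.7896, -1.7835), lambda* = (10.811)


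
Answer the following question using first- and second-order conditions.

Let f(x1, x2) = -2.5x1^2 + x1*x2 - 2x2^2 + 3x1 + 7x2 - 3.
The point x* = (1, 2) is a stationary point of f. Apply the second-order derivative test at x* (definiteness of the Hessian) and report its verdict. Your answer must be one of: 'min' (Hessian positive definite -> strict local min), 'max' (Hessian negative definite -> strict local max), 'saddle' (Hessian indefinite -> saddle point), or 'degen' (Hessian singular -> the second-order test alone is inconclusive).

Compute the Hessian H = grad^2 f:
  H = [[-5, 1], [1, -4]]
Verify stationarity: grad f(x*) = H x* + g = (0, 0).
Eigenvalues of H: -5.618, -3.382.
Both eigenvalues < 0, so H is negative definite -> x* is a strict local max.

max


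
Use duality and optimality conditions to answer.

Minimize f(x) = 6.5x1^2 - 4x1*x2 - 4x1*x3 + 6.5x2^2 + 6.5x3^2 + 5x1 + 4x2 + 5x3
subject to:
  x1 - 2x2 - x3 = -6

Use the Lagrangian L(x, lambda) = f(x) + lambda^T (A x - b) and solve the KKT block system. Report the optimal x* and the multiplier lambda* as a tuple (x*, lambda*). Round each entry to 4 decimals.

Form the Lagrangian:
  L(x, lambda) = (1/2) x^T Q x + c^T x + lambda^T (A x - b)
Stationarity (grad_x L = 0): Q x + c + A^T lambda = 0.
Primal feasibility: A x = b.

This gives the KKT block system:
  [ Q   A^T ] [ x     ]   [-c ]
  [ A    0  ] [ lambda ] = [ b ]

Solving the linear system:
  x*      = (-0.8688, 2.1983, 0.7347)
  lambda* = (18.0262)
  f(x*)   = 58.1399

x* = (-0.8688, 2.1983, 0.7347), lambda* = (18.0262)


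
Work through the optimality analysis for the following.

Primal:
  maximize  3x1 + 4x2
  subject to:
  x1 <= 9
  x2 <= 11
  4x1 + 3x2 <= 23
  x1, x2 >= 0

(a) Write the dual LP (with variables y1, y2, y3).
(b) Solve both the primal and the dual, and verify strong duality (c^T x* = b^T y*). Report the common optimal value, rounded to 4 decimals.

The standard primal-dual pair for 'max c^T x s.t. A x <= b, x >= 0' is:
  Dual:  min b^T y  s.t.  A^T y >= c,  y >= 0.

So the dual LP is:
  minimize  9y1 + 11y2 + 23y3
  subject to:
    y1 + 4y3 >= 3
    y2 + 3y3 >= 4
    y1, y2, y3 >= 0

Solving the primal: x* = (0, 7.6667).
  primal value c^T x* = 30.6667.
Solving the dual: y* = (0, 0, 1.3333).
  dual value b^T y* = 30.6667.
Strong duality: c^T x* = b^T y*. Confirmed.

30.6667


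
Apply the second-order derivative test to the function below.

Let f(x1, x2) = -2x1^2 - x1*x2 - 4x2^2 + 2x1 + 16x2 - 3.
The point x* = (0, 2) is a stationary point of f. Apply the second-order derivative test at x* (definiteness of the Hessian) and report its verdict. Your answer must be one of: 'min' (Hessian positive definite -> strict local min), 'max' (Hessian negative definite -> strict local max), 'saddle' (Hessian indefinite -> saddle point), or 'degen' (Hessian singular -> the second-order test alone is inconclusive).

Compute the Hessian H = grad^2 f:
  H = [[-4, -1], [-1, -8]]
Verify stationarity: grad f(x*) = H x* + g = (0, 0).
Eigenvalues of H: -8.2361, -3.7639.
Both eigenvalues < 0, so H is negative definite -> x* is a strict local max.

max


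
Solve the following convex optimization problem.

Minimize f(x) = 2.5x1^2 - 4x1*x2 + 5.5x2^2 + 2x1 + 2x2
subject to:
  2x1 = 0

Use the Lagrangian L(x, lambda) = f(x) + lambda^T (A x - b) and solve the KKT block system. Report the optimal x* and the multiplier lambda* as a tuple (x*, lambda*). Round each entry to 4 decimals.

Form the Lagrangian:
  L(x, lambda) = (1/2) x^T Q x + c^T x + lambda^T (A x - b)
Stationarity (grad_x L = 0): Q x + c + A^T lambda = 0.
Primal feasibility: A x = b.

This gives the KKT block system:
  [ Q   A^T ] [ x     ]   [-c ]
  [ A    0  ] [ lambda ] = [ b ]

Solving the linear system:
  x*      = (0, -0.1818)
  lambda* = (-1.3636)
  f(x*)   = -0.1818

x* = (0, -0.1818), lambda* = (-1.3636)


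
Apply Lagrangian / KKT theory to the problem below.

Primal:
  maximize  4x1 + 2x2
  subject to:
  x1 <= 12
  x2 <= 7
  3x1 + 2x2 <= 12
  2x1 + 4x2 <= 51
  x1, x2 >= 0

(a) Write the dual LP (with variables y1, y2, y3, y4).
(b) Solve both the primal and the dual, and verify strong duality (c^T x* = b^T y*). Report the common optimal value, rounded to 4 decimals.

The standard primal-dual pair for 'max c^T x s.t. A x <= b, x >= 0' is:
  Dual:  min b^T y  s.t.  A^T y >= c,  y >= 0.

So the dual LP is:
  minimize  12y1 + 7y2 + 12y3 + 51y4
  subject to:
    y1 + 3y3 + 2y4 >= 4
    y2 + 2y3 + 4y4 >= 2
    y1, y2, y3, y4 >= 0

Solving the primal: x* = (4, 0).
  primal value c^T x* = 16.
Solving the dual: y* = (0, 0, 1.3333, 0).
  dual value b^T y* = 16.
Strong duality: c^T x* = b^T y*. Confirmed.

16


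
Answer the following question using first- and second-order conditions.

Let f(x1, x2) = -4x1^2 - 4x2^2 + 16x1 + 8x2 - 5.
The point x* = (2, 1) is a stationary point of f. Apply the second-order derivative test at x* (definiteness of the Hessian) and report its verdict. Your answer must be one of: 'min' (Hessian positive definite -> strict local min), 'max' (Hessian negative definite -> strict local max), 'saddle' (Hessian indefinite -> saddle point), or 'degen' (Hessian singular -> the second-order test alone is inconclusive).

Compute the Hessian H = grad^2 f:
  H = [[-8, 0], [0, -8]]
Verify stationarity: grad f(x*) = H x* + g = (0, 0).
Eigenvalues of H: -8, -8.
Both eigenvalues < 0, so H is negative definite -> x* is a strict local max.

max


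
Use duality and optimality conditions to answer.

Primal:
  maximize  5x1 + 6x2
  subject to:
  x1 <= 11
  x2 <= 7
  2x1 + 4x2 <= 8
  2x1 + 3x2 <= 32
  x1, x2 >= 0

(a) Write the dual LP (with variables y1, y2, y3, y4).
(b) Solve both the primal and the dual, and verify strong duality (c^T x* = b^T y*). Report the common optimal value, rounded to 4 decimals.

The standard primal-dual pair for 'max c^T x s.t. A x <= b, x >= 0' is:
  Dual:  min b^T y  s.t.  A^T y >= c,  y >= 0.

So the dual LP is:
  minimize  11y1 + 7y2 + 8y3 + 32y4
  subject to:
    y1 + 2y3 + 2y4 >= 5
    y2 + 4y3 + 3y4 >= 6
    y1, y2, y3, y4 >= 0

Solving the primal: x* = (4, 0).
  primal value c^T x* = 20.
Solving the dual: y* = (0, 0, 2.5, 0).
  dual value b^T y* = 20.
Strong duality: c^T x* = b^T y*. Confirmed.

20


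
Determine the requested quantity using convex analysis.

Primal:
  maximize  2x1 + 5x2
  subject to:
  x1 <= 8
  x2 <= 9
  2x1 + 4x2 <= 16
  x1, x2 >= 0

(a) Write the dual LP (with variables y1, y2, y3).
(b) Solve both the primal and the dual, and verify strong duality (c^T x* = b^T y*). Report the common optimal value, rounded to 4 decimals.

The standard primal-dual pair for 'max c^T x s.t. A x <= b, x >= 0' is:
  Dual:  min b^T y  s.t.  A^T y >= c,  y >= 0.

So the dual LP is:
  minimize  8y1 + 9y2 + 16y3
  subject to:
    y1 + 2y3 >= 2
    y2 + 4y3 >= 5
    y1, y2, y3 >= 0

Solving the primal: x* = (0, 4).
  primal value c^T x* = 20.
Solving the dual: y* = (0, 0, 1.25).
  dual value b^T y* = 20.
Strong duality: c^T x* = b^T y*. Confirmed.

20


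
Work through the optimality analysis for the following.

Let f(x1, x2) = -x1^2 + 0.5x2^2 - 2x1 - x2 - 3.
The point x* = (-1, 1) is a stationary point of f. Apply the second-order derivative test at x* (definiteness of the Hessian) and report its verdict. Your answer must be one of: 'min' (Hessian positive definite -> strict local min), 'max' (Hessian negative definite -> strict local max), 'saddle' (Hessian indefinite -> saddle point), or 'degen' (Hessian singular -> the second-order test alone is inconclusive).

Compute the Hessian H = grad^2 f:
  H = [[-2, 0], [0, 1]]
Verify stationarity: grad f(x*) = H x* + g = (0, 0).
Eigenvalues of H: -2, 1.
Eigenvalues have mixed signs, so H is indefinite -> x* is a saddle point.

saddle


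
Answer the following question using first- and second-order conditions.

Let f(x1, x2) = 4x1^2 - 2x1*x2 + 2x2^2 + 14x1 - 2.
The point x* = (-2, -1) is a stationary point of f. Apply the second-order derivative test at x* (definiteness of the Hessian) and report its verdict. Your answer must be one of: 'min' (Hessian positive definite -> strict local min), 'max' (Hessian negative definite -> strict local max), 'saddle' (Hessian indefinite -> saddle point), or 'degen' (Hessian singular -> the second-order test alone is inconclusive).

Compute the Hessian H = grad^2 f:
  H = [[8, -2], [-2, 4]]
Verify stationarity: grad f(x*) = H x* + g = (0, 0).
Eigenvalues of H: 3.1716, 8.8284.
Both eigenvalues > 0, so H is positive definite -> x* is a strict local min.

min


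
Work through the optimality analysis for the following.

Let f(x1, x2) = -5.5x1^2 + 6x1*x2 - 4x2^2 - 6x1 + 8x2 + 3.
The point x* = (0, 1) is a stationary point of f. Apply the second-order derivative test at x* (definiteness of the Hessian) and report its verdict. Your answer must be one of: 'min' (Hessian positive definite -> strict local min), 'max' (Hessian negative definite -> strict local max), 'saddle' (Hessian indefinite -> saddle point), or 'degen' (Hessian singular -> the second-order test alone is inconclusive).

Compute the Hessian H = grad^2 f:
  H = [[-11, 6], [6, -8]]
Verify stationarity: grad f(x*) = H x* + g = (0, 0).
Eigenvalues of H: -15.6847, -3.3153.
Both eigenvalues < 0, so H is negative definite -> x* is a strict local max.

max


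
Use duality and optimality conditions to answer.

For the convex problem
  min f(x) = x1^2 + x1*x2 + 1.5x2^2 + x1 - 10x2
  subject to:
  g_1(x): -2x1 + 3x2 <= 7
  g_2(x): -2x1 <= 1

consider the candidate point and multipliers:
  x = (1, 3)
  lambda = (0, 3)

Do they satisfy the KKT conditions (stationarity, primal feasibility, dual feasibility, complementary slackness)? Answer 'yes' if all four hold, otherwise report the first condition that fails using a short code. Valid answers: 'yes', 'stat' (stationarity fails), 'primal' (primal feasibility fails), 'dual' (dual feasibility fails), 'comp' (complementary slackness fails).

Gradient of f: grad f(x) = Q x + c = (6, 0)
Constraint values g_i(x) = a_i^T x - b_i:
  g_1((1, 3)) = 0
  g_2((1, 3)) = -3
Stationarity residual: grad f(x) + sum_i lambda_i a_i = (0, 0)
  -> stationarity OK
Primal feasibility (all g_i <= 0): OK
Dual feasibility (all lambda_i >= 0): OK
Complementary slackness (lambda_i * g_i(x) = 0 for all i): FAILS

Verdict: the first failing condition is complementary_slackness -> comp.

comp


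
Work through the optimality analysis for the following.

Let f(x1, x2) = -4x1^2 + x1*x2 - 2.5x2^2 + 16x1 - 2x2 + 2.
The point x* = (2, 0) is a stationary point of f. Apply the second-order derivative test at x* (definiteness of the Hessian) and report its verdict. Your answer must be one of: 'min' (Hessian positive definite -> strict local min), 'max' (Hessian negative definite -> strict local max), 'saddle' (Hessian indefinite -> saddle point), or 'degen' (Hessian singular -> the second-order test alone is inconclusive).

Compute the Hessian H = grad^2 f:
  H = [[-8, 1], [1, -5]]
Verify stationarity: grad f(x*) = H x* + g = (0, 0).
Eigenvalues of H: -8.3028, -4.6972.
Both eigenvalues < 0, so H is negative definite -> x* is a strict local max.

max


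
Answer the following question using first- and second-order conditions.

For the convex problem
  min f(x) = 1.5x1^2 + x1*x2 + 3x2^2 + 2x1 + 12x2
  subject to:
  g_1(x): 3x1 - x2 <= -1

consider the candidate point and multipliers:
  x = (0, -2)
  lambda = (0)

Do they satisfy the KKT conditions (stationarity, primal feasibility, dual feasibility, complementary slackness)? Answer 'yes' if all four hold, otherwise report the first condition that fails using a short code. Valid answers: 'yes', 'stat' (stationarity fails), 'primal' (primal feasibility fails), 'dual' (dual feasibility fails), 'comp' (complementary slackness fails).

Gradient of f: grad f(x) = Q x + c = (0, 0)
Constraint values g_i(x) = a_i^T x - b_i:
  g_1((0, -2)) = 3
Stationarity residual: grad f(x) + sum_i lambda_i a_i = (0, 0)
  -> stationarity OK
Primal feasibility (all g_i <= 0): FAILS
Dual feasibility (all lambda_i >= 0): OK
Complementary slackness (lambda_i * g_i(x) = 0 for all i): OK

Verdict: the first failing condition is primal_feasibility -> primal.

primal


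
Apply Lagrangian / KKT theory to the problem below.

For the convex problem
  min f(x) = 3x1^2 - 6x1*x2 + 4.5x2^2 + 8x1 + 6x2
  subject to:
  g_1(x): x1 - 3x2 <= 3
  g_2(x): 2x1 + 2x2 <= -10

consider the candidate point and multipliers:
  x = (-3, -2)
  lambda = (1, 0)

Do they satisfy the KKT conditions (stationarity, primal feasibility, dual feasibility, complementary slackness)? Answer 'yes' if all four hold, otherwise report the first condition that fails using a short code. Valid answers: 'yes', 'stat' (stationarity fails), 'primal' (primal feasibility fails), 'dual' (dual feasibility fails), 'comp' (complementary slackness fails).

Gradient of f: grad f(x) = Q x + c = (2, 6)
Constraint values g_i(x) = a_i^T x - b_i:
  g_1((-3, -2)) = 0
  g_2((-3, -2)) = 0
Stationarity residual: grad f(x) + sum_i lambda_i a_i = (3, 3)
  -> stationarity FAILS
Primal feasibility (all g_i <= 0): OK
Dual feasibility (all lambda_i >= 0): OK
Complementary slackness (lambda_i * g_i(x) = 0 for all i): OK

Verdict: the first failing condition is stationarity -> stat.

stat


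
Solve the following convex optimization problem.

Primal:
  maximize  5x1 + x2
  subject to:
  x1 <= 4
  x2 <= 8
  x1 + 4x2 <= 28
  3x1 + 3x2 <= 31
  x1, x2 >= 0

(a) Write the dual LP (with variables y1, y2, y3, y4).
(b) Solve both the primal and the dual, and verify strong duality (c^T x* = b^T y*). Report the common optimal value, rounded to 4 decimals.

The standard primal-dual pair for 'max c^T x s.t. A x <= b, x >= 0' is:
  Dual:  min b^T y  s.t.  A^T y >= c,  y >= 0.

So the dual LP is:
  minimize  4y1 + 8y2 + 28y3 + 31y4
  subject to:
    y1 + y3 + 3y4 >= 5
    y2 + 4y3 + 3y4 >= 1
    y1, y2, y3, y4 >= 0

Solving the primal: x* = (4, 6).
  primal value c^T x* = 26.
Solving the dual: y* = (4.75, 0, 0.25, 0).
  dual value b^T y* = 26.
Strong duality: c^T x* = b^T y*. Confirmed.

26


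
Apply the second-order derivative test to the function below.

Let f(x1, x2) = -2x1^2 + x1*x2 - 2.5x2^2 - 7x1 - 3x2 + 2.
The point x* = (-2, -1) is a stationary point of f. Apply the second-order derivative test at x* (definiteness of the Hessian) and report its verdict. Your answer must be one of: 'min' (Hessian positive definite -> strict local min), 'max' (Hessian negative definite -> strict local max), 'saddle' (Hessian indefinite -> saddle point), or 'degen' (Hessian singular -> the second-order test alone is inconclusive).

Compute the Hessian H = grad^2 f:
  H = [[-4, 1], [1, -5]]
Verify stationarity: grad f(x*) = H x* + g = (0, 0).
Eigenvalues of H: -5.618, -3.382.
Both eigenvalues < 0, so H is negative definite -> x* is a strict local max.

max


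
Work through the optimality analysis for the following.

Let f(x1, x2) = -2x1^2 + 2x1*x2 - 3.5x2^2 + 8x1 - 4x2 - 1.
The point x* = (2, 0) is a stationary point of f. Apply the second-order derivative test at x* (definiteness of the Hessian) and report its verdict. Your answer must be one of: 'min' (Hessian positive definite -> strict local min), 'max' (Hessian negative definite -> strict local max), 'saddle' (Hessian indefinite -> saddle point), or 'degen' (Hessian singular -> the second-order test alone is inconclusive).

Compute the Hessian H = grad^2 f:
  H = [[-4, 2], [2, -7]]
Verify stationarity: grad f(x*) = H x* + g = (0, 0).
Eigenvalues of H: -8, -3.
Both eigenvalues < 0, so H is negative definite -> x* is a strict local max.

max


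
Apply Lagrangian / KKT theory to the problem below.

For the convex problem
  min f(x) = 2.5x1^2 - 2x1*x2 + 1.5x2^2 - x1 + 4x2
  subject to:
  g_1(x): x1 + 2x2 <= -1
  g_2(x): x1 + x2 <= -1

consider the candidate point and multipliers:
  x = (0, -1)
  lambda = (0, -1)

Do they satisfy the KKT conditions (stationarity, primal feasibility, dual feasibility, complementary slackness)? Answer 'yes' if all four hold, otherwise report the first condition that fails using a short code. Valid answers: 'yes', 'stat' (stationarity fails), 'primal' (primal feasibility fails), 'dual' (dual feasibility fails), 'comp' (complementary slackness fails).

Gradient of f: grad f(x) = Q x + c = (1, 1)
Constraint values g_i(x) = a_i^T x - b_i:
  g_1((0, -1)) = -1
  g_2((0, -1)) = 0
Stationarity residual: grad f(x) + sum_i lambda_i a_i = (0, 0)
  -> stationarity OK
Primal feasibility (all g_i <= 0): OK
Dual feasibility (all lambda_i >= 0): FAILS
Complementary slackness (lambda_i * g_i(x) = 0 for all i): OK

Verdict: the first failing condition is dual_feasibility -> dual.

dual


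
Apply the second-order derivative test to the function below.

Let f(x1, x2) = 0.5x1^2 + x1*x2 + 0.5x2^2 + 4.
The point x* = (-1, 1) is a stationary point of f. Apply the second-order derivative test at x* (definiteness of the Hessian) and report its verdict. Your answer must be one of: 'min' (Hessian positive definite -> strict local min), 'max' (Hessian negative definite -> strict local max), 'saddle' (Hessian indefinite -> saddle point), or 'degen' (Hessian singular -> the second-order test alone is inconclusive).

Compute the Hessian H = grad^2 f:
  H = [[1, 1], [1, 1]]
Verify stationarity: grad f(x*) = H x* + g = (0, 0).
Eigenvalues of H: 0, 2.
H has a zero eigenvalue (singular; positive semidefinite but not definite), so H is neither positive definite, negative definite, nor indefinite. The second-order test alone is inconclusive -> degen.
(Indeed, f is constant along the null direction of H through x*, so x* is not a strict local extremum.)

degen


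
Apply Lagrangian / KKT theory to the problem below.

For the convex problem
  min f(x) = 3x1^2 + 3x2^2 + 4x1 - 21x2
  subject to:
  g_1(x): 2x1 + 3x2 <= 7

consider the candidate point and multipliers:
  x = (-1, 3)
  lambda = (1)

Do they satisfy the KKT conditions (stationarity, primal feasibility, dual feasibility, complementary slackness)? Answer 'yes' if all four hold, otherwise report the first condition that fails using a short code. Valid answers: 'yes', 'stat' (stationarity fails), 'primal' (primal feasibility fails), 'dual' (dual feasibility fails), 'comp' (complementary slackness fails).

Gradient of f: grad f(x) = Q x + c = (-2, -3)
Constraint values g_i(x) = a_i^T x - b_i:
  g_1((-1, 3)) = 0
Stationarity residual: grad f(x) + sum_i lambda_i a_i = (0, 0)
  -> stationarity OK
Primal feasibility (all g_i <= 0): OK
Dual feasibility (all lambda_i >= 0): OK
Complementary slackness (lambda_i * g_i(x) = 0 for all i): OK

Verdict: yes, KKT holds.

yes


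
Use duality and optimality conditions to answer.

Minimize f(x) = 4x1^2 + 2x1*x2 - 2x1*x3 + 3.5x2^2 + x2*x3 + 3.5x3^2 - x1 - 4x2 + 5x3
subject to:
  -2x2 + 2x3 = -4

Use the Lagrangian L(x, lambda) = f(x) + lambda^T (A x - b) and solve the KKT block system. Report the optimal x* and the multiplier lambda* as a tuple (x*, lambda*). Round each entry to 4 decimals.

Form the Lagrangian:
  L(x, lambda) = (1/2) x^T Q x + c^T x + lambda^T (A x - b)
Stationarity (grad_x L = 0): Q x + c + A^T lambda = 0.
Primal feasibility: A x = b.

This gives the KKT block system:
  [ Q   A^T ] [ x     ]   [-c ]
  [ A    0  ] [ lambda ] = [ b ]

Solving the linear system:
  x*      = (-0.375, 0.9375, -1.0625)
  lambda* = (0.375)
  f(x*)   = -3.5938

x* = (-0.375, 0.9375, -1.0625), lambda* = (0.375)


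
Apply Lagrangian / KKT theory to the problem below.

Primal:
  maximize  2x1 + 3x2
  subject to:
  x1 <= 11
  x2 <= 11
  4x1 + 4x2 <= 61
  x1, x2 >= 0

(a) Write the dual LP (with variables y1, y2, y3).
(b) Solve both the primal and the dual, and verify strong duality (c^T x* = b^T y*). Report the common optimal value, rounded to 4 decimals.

The standard primal-dual pair for 'max c^T x s.t. A x <= b, x >= 0' is:
  Dual:  min b^T y  s.t.  A^T y >= c,  y >= 0.

So the dual LP is:
  minimize  11y1 + 11y2 + 61y3
  subject to:
    y1 + 4y3 >= 2
    y2 + 4y3 >= 3
    y1, y2, y3 >= 0

Solving the primal: x* = (4.25, 11).
  primal value c^T x* = 41.5.
Solving the dual: y* = (0, 1, 0.5).
  dual value b^T y* = 41.5.
Strong duality: c^T x* = b^T y*. Confirmed.

41.5


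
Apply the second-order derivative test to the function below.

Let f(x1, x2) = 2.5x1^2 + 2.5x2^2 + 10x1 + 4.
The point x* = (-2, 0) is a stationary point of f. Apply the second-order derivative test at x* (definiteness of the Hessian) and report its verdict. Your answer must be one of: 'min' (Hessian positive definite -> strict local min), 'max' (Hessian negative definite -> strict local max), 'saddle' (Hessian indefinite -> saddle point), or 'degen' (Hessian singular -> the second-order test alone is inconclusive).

Compute the Hessian H = grad^2 f:
  H = [[5, 0], [0, 5]]
Verify stationarity: grad f(x*) = H x* + g = (0, 0).
Eigenvalues of H: 5, 5.
Both eigenvalues > 0, so H is positive definite -> x* is a strict local min.

min


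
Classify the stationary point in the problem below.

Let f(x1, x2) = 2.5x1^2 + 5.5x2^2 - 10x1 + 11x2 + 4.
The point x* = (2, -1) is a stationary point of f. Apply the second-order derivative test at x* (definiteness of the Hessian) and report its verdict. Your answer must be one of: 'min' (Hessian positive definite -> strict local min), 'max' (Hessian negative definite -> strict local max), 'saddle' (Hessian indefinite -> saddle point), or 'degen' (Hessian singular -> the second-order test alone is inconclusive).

Compute the Hessian H = grad^2 f:
  H = [[5, 0], [0, 11]]
Verify stationarity: grad f(x*) = H x* + g = (0, 0).
Eigenvalues of H: 5, 11.
Both eigenvalues > 0, so H is positive definite -> x* is a strict local min.

min


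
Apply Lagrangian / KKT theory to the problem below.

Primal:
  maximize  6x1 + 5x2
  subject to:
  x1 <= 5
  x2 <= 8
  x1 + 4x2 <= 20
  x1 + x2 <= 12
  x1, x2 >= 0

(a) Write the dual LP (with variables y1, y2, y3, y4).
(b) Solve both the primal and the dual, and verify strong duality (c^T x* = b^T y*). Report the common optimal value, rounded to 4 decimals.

The standard primal-dual pair for 'max c^T x s.t. A x <= b, x >= 0' is:
  Dual:  min b^T y  s.t.  A^T y >= c,  y >= 0.

So the dual LP is:
  minimize  5y1 + 8y2 + 20y3 + 12y4
  subject to:
    y1 + y3 + y4 >= 6
    y2 + 4y3 + y4 >= 5
    y1, y2, y3, y4 >= 0

Solving the primal: x* = (5, 3.75).
  primal value c^T x* = 48.75.
Solving the dual: y* = (4.75, 0, 1.25, 0).
  dual value b^T y* = 48.75.
Strong duality: c^T x* = b^T y*. Confirmed.

48.75


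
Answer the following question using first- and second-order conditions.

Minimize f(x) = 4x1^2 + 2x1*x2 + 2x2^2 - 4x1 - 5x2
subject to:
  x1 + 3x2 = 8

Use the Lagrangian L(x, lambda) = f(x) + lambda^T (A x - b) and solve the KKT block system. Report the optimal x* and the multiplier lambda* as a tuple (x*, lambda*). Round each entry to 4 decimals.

Form the Lagrangian:
  L(x, lambda) = (1/2) x^T Q x + c^T x + lambda^T (A x - b)
Stationarity (grad_x L = 0): Q x + c + A^T lambda = 0.
Primal feasibility: A x = b.

This gives the KKT block system:
  [ Q   A^T ] [ x     ]   [-c ]
  [ A    0  ] [ lambda ] = [ b ]

Solving the linear system:
  x*      = (0.0781, 2.6406)
  lambda* = (-1.9063)
  f(x*)   = 0.8672

x* = (0.0781, 2.6406), lambda* = (-1.9063)


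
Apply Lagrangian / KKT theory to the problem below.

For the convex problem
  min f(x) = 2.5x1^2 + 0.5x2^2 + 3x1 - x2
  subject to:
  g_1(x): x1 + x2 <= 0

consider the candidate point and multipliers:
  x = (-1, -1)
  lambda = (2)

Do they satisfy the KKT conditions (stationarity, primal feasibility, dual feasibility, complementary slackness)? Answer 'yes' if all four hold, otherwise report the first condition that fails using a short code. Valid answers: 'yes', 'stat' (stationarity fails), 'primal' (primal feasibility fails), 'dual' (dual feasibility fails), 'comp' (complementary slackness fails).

Gradient of f: grad f(x) = Q x + c = (-2, -2)
Constraint values g_i(x) = a_i^T x - b_i:
  g_1((-1, -1)) = -2
Stationarity residual: grad f(x) + sum_i lambda_i a_i = (0, 0)
  -> stationarity OK
Primal feasibility (all g_i <= 0): OK
Dual feasibility (all lambda_i >= 0): OK
Complementary slackness (lambda_i * g_i(x) = 0 for all i): FAILS

Verdict: the first failing condition is complementary_slackness -> comp.

comp


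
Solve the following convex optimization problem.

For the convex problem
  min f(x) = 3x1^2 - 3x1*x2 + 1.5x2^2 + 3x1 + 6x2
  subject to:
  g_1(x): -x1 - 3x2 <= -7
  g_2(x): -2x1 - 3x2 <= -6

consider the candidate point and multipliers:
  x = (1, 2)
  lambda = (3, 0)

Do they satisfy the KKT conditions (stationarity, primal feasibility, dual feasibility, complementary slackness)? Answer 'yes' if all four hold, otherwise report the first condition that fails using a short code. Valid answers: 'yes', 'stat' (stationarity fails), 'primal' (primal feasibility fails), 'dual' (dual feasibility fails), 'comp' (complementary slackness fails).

Gradient of f: grad f(x) = Q x + c = (3, 9)
Constraint values g_i(x) = a_i^T x - b_i:
  g_1((1, 2)) = 0
  g_2((1, 2)) = -2
Stationarity residual: grad f(x) + sum_i lambda_i a_i = (0, 0)
  -> stationarity OK
Primal feasibility (all g_i <= 0): OK
Dual feasibility (all lambda_i >= 0): OK
Complementary slackness (lambda_i * g_i(x) = 0 for all i): OK

Verdict: yes, KKT holds.

yes


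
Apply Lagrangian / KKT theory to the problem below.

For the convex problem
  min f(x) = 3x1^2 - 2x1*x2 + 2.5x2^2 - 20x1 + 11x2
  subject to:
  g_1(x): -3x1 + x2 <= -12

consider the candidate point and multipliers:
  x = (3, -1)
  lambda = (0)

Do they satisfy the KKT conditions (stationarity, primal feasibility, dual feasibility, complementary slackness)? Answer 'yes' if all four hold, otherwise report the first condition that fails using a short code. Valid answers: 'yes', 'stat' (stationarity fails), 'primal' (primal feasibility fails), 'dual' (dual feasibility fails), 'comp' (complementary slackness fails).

Gradient of f: grad f(x) = Q x + c = (0, 0)
Constraint values g_i(x) = a_i^T x - b_i:
  g_1((3, -1)) = 2
Stationarity residual: grad f(x) + sum_i lambda_i a_i = (0, 0)
  -> stationarity OK
Primal feasibility (all g_i <= 0): FAILS
Dual feasibility (all lambda_i >= 0): OK
Complementary slackness (lambda_i * g_i(x) = 0 for all i): OK

Verdict: the first failing condition is primal_feasibility -> primal.

primal


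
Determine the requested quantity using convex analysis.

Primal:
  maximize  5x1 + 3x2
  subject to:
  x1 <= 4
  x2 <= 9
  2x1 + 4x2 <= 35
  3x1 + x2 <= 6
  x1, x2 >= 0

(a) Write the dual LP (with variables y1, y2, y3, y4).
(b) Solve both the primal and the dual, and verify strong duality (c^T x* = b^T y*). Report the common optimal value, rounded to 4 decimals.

The standard primal-dual pair for 'max c^T x s.t. A x <= b, x >= 0' is:
  Dual:  min b^T y  s.t.  A^T y >= c,  y >= 0.

So the dual LP is:
  minimize  4y1 + 9y2 + 35y3 + 6y4
  subject to:
    y1 + 2y3 + 3y4 >= 5
    y2 + 4y3 + y4 >= 3
    y1, y2, y3, y4 >= 0

Solving the primal: x* = (0, 6).
  primal value c^T x* = 18.
Solving the dual: y* = (0, 0, 0, 3).
  dual value b^T y* = 18.
Strong duality: c^T x* = b^T y*. Confirmed.

18


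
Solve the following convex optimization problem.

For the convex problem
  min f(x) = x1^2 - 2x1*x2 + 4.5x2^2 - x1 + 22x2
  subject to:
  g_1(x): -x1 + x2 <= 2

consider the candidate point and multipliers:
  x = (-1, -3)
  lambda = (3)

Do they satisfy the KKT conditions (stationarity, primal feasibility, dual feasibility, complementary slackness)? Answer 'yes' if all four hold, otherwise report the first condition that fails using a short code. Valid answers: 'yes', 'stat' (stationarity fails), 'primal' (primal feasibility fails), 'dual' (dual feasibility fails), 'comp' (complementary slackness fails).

Gradient of f: grad f(x) = Q x + c = (3, -3)
Constraint values g_i(x) = a_i^T x - b_i:
  g_1((-1, -3)) = -4
Stationarity residual: grad f(x) + sum_i lambda_i a_i = (0, 0)
  -> stationarity OK
Primal feasibility (all g_i <= 0): OK
Dual feasibility (all lambda_i >= 0): OK
Complementary slackness (lambda_i * g_i(x) = 0 for all i): FAILS

Verdict: the first failing condition is complementary_slackness -> comp.

comp


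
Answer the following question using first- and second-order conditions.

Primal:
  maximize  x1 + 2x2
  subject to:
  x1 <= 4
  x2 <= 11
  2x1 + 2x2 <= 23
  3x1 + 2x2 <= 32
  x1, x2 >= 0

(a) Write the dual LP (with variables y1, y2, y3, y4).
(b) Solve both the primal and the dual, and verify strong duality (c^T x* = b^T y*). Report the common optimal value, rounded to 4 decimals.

The standard primal-dual pair for 'max c^T x s.t. A x <= b, x >= 0' is:
  Dual:  min b^T y  s.t.  A^T y >= c,  y >= 0.

So the dual LP is:
  minimize  4y1 + 11y2 + 23y3 + 32y4
  subject to:
    y1 + 2y3 + 3y4 >= 1
    y2 + 2y3 + 2y4 >= 2
    y1, y2, y3, y4 >= 0

Solving the primal: x* = (0.5, 11).
  primal value c^T x* = 22.5.
Solving the dual: y* = (0, 1, 0.5, 0).
  dual value b^T y* = 22.5.
Strong duality: c^T x* = b^T y*. Confirmed.

22.5


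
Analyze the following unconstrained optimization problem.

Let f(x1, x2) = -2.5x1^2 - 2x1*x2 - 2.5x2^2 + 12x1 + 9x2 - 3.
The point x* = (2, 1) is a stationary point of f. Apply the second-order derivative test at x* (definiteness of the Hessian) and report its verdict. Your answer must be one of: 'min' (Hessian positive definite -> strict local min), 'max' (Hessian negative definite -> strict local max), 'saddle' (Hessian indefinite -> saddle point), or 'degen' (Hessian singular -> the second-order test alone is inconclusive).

Compute the Hessian H = grad^2 f:
  H = [[-5, -2], [-2, -5]]
Verify stationarity: grad f(x*) = H x* + g = (0, 0).
Eigenvalues of H: -7, -3.
Both eigenvalues < 0, so H is negative definite -> x* is a strict local max.

max


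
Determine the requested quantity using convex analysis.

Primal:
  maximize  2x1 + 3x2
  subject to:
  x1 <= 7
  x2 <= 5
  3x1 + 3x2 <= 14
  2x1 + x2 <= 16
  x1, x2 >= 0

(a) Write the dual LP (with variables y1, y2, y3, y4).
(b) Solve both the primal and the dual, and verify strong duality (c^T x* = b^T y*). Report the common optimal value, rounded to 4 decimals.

The standard primal-dual pair for 'max c^T x s.t. A x <= b, x >= 0' is:
  Dual:  min b^T y  s.t.  A^T y >= c,  y >= 0.

So the dual LP is:
  minimize  7y1 + 5y2 + 14y3 + 16y4
  subject to:
    y1 + 3y3 + 2y4 >= 2
    y2 + 3y3 + y4 >= 3
    y1, y2, y3, y4 >= 0

Solving the primal: x* = (0, 4.6667).
  primal value c^T x* = 14.
Solving the dual: y* = (0, 0, 1, 0).
  dual value b^T y* = 14.
Strong duality: c^T x* = b^T y*. Confirmed.

14


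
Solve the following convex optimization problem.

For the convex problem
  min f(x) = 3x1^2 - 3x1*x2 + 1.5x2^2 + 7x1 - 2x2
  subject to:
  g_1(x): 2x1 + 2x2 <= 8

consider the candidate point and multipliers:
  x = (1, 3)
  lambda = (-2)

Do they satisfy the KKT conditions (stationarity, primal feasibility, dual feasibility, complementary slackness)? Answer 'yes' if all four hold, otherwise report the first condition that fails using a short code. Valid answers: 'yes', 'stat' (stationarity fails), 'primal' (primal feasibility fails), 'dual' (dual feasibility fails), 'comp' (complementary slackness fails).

Gradient of f: grad f(x) = Q x + c = (4, 4)
Constraint values g_i(x) = a_i^T x - b_i:
  g_1((1, 3)) = 0
Stationarity residual: grad f(x) + sum_i lambda_i a_i = (0, 0)
  -> stationarity OK
Primal feasibility (all g_i <= 0): OK
Dual feasibility (all lambda_i >= 0): FAILS
Complementary slackness (lambda_i * g_i(x) = 0 for all i): OK

Verdict: the first failing condition is dual_feasibility -> dual.

dual


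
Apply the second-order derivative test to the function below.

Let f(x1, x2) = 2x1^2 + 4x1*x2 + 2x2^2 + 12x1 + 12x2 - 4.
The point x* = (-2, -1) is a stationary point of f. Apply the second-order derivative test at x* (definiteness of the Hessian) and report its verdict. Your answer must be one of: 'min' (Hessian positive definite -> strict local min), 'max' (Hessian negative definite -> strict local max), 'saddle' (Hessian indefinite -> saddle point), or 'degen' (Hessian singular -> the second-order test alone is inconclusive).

Compute the Hessian H = grad^2 f:
  H = [[4, 4], [4, 4]]
Verify stationarity: grad f(x*) = H x* + g = (0, 0).
Eigenvalues of H: 0, 8.
H has a zero eigenvalue (singular; positive semidefinite but not definite), so H is neither positive definite, negative definite, nor indefinite. The second-order test alone is inconclusive -> degen.
(Indeed, f is constant along the null direction of H through x*, so x* is not a strict local extremum.)

degen


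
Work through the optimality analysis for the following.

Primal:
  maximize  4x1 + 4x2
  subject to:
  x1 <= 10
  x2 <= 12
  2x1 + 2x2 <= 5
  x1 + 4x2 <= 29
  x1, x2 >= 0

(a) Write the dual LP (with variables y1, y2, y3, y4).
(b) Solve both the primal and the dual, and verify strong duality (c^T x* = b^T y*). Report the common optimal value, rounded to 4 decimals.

The standard primal-dual pair for 'max c^T x s.t. A x <= b, x >= 0' is:
  Dual:  min b^T y  s.t.  A^T y >= c,  y >= 0.

So the dual LP is:
  minimize  10y1 + 12y2 + 5y3 + 29y4
  subject to:
    y1 + 2y3 + y4 >= 4
    y2 + 2y3 + 4y4 >= 4
    y1, y2, y3, y4 >= 0

Solving the primal: x* = (2.5, 0).
  primal value c^T x* = 10.
Solving the dual: y* = (0, 0, 2, 0).
  dual value b^T y* = 10.
Strong duality: c^T x* = b^T y*. Confirmed.

10


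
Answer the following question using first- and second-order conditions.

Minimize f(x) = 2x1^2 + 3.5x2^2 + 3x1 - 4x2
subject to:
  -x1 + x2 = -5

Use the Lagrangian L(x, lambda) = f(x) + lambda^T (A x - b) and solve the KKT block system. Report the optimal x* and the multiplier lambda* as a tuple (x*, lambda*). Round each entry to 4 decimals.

Form the Lagrangian:
  L(x, lambda) = (1/2) x^T Q x + c^T x + lambda^T (A x - b)
Stationarity (grad_x L = 0): Q x + c + A^T lambda = 0.
Primal feasibility: A x = b.

This gives the KKT block system:
  [ Q   A^T ] [ x     ]   [-c ]
  [ A    0  ] [ lambda ] = [ b ]

Solving the linear system:
  x*      = (3.2727, -1.7273)
  lambda* = (16.0909)
  f(x*)   = 48.5909

x* = (3.2727, -1.7273), lambda* = (16.0909)


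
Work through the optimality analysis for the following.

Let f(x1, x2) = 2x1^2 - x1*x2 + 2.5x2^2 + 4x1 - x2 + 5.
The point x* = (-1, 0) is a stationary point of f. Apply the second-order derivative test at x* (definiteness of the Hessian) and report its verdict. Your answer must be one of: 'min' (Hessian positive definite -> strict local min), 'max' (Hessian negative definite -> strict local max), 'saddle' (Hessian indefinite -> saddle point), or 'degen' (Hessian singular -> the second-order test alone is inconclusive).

Compute the Hessian H = grad^2 f:
  H = [[4, -1], [-1, 5]]
Verify stationarity: grad f(x*) = H x* + g = (0, 0).
Eigenvalues of H: 3.382, 5.618.
Both eigenvalues > 0, so H is positive definite -> x* is a strict local min.

min


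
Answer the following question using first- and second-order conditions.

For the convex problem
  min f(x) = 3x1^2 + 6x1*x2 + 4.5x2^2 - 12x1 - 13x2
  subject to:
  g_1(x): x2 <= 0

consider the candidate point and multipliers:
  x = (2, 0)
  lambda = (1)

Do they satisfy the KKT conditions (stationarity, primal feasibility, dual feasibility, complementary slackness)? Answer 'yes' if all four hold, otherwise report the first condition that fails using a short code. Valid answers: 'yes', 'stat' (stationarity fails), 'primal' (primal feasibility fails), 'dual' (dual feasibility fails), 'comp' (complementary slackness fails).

Gradient of f: grad f(x) = Q x + c = (0, -1)
Constraint values g_i(x) = a_i^T x - b_i:
  g_1((2, 0)) = 0
Stationarity residual: grad f(x) + sum_i lambda_i a_i = (0, 0)
  -> stationarity OK
Primal feasibility (all g_i <= 0): OK
Dual feasibility (all lambda_i >= 0): OK
Complementary slackness (lambda_i * g_i(x) = 0 for all i): OK

Verdict: yes, KKT holds.

yes


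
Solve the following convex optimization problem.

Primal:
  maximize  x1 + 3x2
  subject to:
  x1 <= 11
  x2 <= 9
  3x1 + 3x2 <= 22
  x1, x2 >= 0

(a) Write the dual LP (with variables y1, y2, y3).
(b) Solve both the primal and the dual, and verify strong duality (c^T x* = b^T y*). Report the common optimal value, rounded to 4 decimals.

The standard primal-dual pair for 'max c^T x s.t. A x <= b, x >= 0' is:
  Dual:  min b^T y  s.t.  A^T y >= c,  y >= 0.

So the dual LP is:
  minimize  11y1 + 9y2 + 22y3
  subject to:
    y1 + 3y3 >= 1
    y2 + 3y3 >= 3
    y1, y2, y3 >= 0

Solving the primal: x* = (0, 7.3333).
  primal value c^T x* = 22.
Solving the dual: y* = (0, 0, 1).
  dual value b^T y* = 22.
Strong duality: c^T x* = b^T y*. Confirmed.

22


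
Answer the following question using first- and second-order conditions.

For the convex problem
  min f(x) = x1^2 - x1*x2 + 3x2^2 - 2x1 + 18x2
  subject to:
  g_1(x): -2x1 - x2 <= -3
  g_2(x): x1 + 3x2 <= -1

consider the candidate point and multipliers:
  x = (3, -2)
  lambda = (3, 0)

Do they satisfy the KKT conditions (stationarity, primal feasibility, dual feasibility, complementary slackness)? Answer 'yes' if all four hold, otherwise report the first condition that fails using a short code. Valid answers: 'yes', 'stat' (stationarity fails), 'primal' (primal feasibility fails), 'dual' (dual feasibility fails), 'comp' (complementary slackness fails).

Gradient of f: grad f(x) = Q x + c = (6, 3)
Constraint values g_i(x) = a_i^T x - b_i:
  g_1((3, -2)) = -1
  g_2((3, -2)) = -2
Stationarity residual: grad f(x) + sum_i lambda_i a_i = (0, 0)
  -> stationarity OK
Primal feasibility (all g_i <= 0): OK
Dual feasibility (all lambda_i >= 0): OK
Complementary slackness (lambda_i * g_i(x) = 0 for all i): FAILS

Verdict: the first failing condition is complementary_slackness -> comp.

comp
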